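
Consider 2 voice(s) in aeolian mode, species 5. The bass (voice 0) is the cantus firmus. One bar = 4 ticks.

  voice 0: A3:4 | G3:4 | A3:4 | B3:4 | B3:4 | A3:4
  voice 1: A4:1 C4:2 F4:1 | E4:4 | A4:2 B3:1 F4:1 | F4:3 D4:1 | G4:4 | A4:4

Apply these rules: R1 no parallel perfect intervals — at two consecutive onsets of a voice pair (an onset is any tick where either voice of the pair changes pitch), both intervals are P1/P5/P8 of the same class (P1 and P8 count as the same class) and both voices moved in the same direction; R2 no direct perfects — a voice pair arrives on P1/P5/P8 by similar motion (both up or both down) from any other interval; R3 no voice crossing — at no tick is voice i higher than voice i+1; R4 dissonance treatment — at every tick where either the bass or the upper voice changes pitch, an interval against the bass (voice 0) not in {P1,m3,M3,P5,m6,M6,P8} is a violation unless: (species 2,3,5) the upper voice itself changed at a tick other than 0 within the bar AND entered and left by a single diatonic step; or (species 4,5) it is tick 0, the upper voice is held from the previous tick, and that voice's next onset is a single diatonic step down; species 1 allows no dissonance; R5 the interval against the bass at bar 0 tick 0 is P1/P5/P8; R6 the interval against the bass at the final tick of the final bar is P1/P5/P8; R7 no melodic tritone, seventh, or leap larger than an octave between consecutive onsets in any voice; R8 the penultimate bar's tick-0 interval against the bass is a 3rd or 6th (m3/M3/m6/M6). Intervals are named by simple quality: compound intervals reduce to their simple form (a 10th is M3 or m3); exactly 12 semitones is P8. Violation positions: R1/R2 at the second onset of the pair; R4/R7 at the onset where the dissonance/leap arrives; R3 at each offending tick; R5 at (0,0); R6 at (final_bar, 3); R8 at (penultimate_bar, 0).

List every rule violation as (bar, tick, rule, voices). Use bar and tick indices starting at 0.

bar 0: v0=A3 v1=A4 downbeat P8
bar 1: v0=G3 v1=E4 downbeat M6
bar 2: v0=A3 v1=A4 downbeat P8
bar 3: v0=B3 v1=F4 downbeat TT
bar 4: v0=B3 v1=G4 downbeat m6
bar 5: v0=A3 v1=A4 downbeat P8
  -> R2 @ bar 2 tick 0 v(0, 1): G3/E4 M6 -> A3/A4 P8 similar
  -> R4 @ bar 2 tick 2 v(0, 1): A3/B3 M2 untreated
  -> R7 @ bar 2 tick 2 v(1,): A4->B3 leap 10st
  -> R7 @ bar 2 tick 3 v(1,): B3->F4 leap 6st
  -> R4 @ bar 3 tick 0 v(0, 1): B3/F4 TT untreated

(2, 0, R2, (0, 1))
(2, 2, R4, (0, 1))
(2, 2, R7, (1,))
(2, 3, R7, (1,))
(3, 0, R4, (0, 1))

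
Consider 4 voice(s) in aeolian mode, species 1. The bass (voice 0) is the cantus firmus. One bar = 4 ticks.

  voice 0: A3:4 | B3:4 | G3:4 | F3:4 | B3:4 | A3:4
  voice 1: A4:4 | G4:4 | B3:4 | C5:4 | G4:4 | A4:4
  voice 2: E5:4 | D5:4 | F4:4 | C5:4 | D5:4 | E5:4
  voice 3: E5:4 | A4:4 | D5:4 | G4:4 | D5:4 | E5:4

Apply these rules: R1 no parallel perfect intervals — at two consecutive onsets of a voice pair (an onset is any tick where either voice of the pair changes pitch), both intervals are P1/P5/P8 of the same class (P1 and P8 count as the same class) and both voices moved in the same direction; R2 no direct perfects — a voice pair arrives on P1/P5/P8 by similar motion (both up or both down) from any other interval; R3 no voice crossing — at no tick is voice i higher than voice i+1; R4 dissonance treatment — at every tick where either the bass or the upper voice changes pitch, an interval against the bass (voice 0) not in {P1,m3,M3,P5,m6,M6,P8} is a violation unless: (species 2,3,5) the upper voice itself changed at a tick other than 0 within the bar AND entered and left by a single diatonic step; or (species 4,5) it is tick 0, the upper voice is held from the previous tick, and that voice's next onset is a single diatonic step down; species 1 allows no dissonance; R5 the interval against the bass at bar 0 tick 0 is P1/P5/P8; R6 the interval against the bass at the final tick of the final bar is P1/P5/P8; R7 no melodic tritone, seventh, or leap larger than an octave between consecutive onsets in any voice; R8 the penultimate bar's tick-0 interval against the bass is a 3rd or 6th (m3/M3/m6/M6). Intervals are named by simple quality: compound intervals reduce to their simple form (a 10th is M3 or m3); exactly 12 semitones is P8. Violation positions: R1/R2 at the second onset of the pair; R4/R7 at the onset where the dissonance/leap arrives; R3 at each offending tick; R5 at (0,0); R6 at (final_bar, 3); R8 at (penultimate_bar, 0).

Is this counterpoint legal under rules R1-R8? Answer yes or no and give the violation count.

bar 0: v0=A3 v1=A4 v2=E5 v3=E5 (P5)
bar 1: v0=B3 v1=G4 v2=D5 v3=A4 (m7)
bar 2: v0=G3 v1=B3 v2=F4 v3=D5 (P5)
bar 3: v0=F3 v1=C5 v2=C5 v3=G4 (M2)
bar 4: v0=B3 v1=G4 v2=D5 v3=D5 (m3)
bar 5: v0=A3 v1=A4 v2=E5 v3=E5 (P5)
  R1 @ bar1.0: A4/E5 P5 -> G4/D5 P5 similar
  R3 @ bar1.0: D5 above A4
  R4 @ bar1.0: B3/A4 m7 untreated
  R3 @ bar1.1: D5 above A4
  R3 @ bar1.2: D5 above A4
  R3 @ bar1.3: D5 above A4
  R4 @ bar2.0: G3/F4 m7 untreated
  R2 @ bar3.0: B3/F4 TT -> C5/C5 P1 similar
  R3 @ bar3.0: C5 above G4
  R4 @ bar3.0: F3/G4 M2 untreated
  R7 @ bar3.0: B3->C5 leap 13st
  R3 @ bar3.1: C5 above G4
  R3 @ bar3.2: C5 above G4
  R3 @ bar3.3: C5 above G4
  R2 @ bar4.0: C5/G4 P4 -> D5/D5 P1 similar
  R7 @ bar4.0: F3->B3 leap 6st
  R1 @ bar5.0: G4/D5 P5 -> A4/E5 P5 similar
  R1 @ bar5.0: G4/D5 P5 -> A4/E5 P5 similar
  R1 @ bar5.0: D5/D5 P1 -> E5/E5 P1 similar

No (19 violations)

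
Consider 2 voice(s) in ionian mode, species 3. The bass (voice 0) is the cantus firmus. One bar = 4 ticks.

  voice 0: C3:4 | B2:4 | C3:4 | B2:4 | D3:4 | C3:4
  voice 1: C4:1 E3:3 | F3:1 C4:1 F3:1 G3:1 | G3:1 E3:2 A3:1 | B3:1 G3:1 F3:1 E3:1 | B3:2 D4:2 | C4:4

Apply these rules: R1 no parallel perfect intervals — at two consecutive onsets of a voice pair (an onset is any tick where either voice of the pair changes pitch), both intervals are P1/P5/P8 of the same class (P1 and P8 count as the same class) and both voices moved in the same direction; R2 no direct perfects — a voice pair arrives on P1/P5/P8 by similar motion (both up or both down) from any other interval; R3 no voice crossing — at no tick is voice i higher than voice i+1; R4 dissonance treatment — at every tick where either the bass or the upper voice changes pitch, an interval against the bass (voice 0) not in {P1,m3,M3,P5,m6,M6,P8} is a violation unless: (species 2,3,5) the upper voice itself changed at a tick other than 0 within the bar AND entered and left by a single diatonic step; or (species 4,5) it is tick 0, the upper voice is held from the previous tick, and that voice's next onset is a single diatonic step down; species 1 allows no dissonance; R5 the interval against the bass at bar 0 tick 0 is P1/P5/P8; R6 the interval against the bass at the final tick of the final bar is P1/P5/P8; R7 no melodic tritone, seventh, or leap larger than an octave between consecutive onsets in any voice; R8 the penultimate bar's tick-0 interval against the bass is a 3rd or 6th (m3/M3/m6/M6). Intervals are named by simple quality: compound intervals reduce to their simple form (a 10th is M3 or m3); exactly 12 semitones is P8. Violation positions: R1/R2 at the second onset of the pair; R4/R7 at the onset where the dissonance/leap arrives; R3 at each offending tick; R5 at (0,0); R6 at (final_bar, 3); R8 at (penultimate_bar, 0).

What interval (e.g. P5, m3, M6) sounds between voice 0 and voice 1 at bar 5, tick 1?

P8

voice 0=C3 voice 1=C4 -> P8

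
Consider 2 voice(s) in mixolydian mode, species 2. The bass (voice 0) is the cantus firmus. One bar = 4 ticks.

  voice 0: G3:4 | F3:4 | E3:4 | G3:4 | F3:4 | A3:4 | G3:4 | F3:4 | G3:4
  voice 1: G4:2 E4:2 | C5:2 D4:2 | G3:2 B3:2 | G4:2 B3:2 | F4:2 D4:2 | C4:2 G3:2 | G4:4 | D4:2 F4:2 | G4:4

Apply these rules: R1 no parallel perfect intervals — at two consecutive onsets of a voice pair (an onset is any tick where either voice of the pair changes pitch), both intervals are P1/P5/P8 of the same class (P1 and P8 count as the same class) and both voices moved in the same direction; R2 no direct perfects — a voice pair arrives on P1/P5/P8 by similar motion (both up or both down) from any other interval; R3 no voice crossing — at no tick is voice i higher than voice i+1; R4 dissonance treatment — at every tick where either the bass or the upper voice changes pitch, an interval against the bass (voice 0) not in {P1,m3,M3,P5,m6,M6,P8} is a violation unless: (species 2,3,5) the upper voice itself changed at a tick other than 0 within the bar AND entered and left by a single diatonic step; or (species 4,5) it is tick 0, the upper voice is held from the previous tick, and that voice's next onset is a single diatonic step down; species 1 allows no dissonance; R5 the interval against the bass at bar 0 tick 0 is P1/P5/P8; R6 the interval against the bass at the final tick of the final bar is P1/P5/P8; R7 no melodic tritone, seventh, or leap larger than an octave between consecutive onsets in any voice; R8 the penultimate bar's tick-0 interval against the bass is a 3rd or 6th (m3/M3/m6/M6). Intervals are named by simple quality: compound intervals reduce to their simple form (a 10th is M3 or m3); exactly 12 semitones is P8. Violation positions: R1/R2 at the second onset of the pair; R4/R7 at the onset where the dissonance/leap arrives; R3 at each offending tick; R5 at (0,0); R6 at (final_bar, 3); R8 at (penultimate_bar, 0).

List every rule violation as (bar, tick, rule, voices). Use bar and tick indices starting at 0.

bar 0: v0=G3 v1=G4 downbeat P8
bar 1: v0=F3 v1=C5 downbeat P5
bar 2: v0=E3 v1=G3 downbeat m3
bar 3: v0=G3 v1=G4 downbeat P8
bar 4: v0=F3 v1=F4 downbeat P8
bar 5: v0=A3 v1=C4 downbeat m3
bar 6: v0=G3 v1=G4 downbeat P8
bar 7: v0=F3 v1=D4 downbeat M6
bar 8: v0=G3 v1=G4 downbeat P8
  -> R7 @ bar 1 tick 2 v(1,): C5->D4 leap 10st
  -> R2 @ bar 3 tick 0 v(0, 1): E3/B3 P5 -> G3/G4 P8 similar
  -> R7 @ bar 4 tick 0 v(1,): B3->F4 leap 6st
  -> R3 @ bar 5 tick 2 v(0, 1): A3 above G3
  -> R4 @ bar 5 tick 2 v(0, 1): A3/G3 M2 untreated
  -> R3 @ bar 5 tick 3 v(0, 1): A3 above G3
  -> R1 @ bar 8 tick 0 v(0, 1): F3/F4 P8 -> G3/G4 P8 similar

(1, 2, R7, (1,))
(3, 0, R2, (0, 1))
(4, 0, R7, (1,))
(5, 2, R3, (0, 1))
(5, 2, R4, (0, 1))
(5, 3, R3, (0, 1))
(8, 0, R1, (0, 1))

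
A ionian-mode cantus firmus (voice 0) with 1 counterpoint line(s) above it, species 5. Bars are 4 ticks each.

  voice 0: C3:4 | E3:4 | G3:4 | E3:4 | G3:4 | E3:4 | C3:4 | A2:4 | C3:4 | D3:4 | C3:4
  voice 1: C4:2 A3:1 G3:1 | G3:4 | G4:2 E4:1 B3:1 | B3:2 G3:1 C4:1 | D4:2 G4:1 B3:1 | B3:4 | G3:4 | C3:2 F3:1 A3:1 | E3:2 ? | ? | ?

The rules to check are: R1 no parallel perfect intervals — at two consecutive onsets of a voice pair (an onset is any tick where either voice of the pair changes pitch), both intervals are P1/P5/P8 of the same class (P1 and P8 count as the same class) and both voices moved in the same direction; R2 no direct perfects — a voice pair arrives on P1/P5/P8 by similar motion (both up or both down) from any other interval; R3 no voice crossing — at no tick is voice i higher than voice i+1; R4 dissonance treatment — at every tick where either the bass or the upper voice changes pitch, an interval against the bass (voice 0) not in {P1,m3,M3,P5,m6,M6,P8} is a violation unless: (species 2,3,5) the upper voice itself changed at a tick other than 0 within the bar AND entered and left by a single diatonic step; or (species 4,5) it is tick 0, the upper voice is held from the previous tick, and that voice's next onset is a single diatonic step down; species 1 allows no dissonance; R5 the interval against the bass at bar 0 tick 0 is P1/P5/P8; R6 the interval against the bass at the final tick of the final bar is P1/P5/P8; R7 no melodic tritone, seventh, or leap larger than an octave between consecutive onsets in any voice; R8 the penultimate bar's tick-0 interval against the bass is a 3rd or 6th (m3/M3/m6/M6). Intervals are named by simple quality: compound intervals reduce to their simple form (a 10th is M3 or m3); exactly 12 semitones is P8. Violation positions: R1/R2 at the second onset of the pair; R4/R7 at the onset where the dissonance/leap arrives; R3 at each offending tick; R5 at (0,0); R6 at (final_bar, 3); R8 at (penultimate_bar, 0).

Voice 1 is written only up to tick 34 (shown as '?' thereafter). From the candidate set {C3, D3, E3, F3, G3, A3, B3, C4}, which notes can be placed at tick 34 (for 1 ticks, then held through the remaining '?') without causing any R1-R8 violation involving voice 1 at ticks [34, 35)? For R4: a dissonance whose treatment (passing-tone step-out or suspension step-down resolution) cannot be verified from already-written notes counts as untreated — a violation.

C3: legal
D3: violates R4
E3: legal
F3: violates R4
G3: legal
A3: legal
B3: violates R4
C4: legal

{A3, C3, C4, E3, G3}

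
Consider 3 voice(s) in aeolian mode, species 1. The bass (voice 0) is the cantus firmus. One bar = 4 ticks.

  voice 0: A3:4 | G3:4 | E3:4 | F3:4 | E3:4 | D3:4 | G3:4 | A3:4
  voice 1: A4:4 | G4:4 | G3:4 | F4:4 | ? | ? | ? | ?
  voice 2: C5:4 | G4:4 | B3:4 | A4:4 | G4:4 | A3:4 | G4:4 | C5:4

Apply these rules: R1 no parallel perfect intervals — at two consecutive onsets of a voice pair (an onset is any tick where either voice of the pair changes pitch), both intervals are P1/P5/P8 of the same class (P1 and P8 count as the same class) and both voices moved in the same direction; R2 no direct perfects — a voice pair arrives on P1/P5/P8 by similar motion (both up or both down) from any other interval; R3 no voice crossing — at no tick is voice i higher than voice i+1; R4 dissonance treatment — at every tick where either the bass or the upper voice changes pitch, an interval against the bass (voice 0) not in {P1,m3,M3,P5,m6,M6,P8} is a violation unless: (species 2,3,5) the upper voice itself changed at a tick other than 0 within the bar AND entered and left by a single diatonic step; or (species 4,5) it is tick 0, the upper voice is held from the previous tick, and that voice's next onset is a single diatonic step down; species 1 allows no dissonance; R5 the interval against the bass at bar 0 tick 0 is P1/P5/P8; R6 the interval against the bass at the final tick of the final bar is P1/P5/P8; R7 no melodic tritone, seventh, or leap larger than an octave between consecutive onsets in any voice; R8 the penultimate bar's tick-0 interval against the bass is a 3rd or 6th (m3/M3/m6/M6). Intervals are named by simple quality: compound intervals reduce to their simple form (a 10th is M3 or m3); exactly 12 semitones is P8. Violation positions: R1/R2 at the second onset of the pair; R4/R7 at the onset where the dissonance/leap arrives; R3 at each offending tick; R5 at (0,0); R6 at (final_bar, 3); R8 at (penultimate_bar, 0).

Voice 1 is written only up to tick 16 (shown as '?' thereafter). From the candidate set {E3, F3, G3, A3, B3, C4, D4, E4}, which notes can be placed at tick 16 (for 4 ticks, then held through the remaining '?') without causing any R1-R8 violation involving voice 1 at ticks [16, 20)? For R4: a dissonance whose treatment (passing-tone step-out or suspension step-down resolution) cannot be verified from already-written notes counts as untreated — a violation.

E3: violates R1,R7
F3: violates R4
G3: violates R2,R7
A3: violates R4
B3: violates R2,R7
C4: violates R2
D4: violates R4
E4: violates R1

{}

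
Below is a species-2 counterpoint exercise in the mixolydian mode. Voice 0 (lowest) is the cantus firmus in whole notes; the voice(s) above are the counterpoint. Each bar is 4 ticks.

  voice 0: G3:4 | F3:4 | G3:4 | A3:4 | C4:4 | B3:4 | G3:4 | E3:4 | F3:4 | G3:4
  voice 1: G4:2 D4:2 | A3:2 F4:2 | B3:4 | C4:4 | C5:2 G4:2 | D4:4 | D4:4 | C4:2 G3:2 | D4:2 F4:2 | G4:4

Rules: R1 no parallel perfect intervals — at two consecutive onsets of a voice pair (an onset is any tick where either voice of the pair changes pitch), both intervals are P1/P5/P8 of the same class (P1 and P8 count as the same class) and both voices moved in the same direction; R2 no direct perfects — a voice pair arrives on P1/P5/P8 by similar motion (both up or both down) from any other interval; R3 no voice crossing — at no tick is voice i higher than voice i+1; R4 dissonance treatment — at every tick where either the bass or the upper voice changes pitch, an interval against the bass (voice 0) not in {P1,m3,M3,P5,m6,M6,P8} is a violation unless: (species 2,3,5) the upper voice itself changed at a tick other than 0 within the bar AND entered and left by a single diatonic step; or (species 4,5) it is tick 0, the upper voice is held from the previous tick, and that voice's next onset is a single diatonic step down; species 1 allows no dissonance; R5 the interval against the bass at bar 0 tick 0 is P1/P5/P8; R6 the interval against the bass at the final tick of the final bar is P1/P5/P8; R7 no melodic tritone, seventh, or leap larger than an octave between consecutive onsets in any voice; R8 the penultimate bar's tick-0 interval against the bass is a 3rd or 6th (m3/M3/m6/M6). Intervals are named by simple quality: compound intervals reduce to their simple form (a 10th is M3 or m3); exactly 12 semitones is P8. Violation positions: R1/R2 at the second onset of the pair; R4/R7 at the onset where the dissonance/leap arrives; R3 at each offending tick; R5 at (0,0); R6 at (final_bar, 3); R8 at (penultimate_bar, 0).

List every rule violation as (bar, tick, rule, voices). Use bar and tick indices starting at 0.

bar 0: v0=G3 v1=G4 downbeat P8
bar 1: v0=F3 v1=A3 downbeat M3
bar 2: v0=G3 v1=B3 downbeat M3
bar 3: v0=A3 v1=C4 downbeat m3
bar 4: v0=C4 v1=C5 downbeat P8
bar 5: v0=B3 v1=D4 downbeat m3
bar 6: v0=G3 v1=D4 downbeat P5
bar 7: v0=E3 v1=C4 downbeat m6
bar 8: v0=F3 v1=D4 downbeat M6
bar 9: v0=G3 v1=G4 downbeat P8
  -> R7 @ bar 2 tick 0 v(1,): F4->B3 leap 6st
  -> R2 @ bar 4 tick 0 v(0, 1): A3/C4 m3 -> C4/C5 P8 similar
  -> R1 @ bar 9 tick 0 v(0, 1): F3/F4 P8 -> G3/G4 P8 similar

(2, 0, R7, (1,))
(4, 0, R2, (0, 1))
(9, 0, R1, (0, 1))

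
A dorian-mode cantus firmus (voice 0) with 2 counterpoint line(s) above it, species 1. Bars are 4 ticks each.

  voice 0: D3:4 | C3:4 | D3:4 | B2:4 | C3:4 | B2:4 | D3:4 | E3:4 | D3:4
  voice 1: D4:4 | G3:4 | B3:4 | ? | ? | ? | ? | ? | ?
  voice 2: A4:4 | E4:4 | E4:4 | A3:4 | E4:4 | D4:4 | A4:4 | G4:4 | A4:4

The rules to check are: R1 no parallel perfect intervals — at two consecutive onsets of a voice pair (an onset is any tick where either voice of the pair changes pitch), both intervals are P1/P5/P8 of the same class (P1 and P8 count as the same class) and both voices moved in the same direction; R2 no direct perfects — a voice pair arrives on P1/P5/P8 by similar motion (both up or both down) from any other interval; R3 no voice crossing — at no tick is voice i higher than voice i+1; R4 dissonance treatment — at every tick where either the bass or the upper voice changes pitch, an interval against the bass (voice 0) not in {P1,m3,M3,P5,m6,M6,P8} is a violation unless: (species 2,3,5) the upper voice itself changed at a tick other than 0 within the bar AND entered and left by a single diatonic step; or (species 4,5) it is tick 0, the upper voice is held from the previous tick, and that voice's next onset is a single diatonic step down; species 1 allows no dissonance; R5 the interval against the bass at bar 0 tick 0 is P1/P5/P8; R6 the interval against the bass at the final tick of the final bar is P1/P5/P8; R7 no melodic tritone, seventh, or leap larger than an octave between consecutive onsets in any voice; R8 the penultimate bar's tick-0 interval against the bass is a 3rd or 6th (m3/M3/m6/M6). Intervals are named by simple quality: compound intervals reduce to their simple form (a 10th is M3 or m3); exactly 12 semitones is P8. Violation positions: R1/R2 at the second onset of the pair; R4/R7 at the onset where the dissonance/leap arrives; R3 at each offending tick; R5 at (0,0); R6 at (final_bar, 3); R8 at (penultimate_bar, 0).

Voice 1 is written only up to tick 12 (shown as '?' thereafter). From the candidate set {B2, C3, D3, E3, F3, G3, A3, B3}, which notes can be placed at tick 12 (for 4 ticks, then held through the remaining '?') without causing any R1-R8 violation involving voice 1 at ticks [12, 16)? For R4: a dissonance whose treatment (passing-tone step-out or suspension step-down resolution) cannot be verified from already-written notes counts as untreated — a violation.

B2: violates R2
C3: violates R4,R7
D3: violates R2
E3: violates R4
F3: violates R4,R7
G3: legal
A3: violates R2,R4
B3: violates R3

{G3}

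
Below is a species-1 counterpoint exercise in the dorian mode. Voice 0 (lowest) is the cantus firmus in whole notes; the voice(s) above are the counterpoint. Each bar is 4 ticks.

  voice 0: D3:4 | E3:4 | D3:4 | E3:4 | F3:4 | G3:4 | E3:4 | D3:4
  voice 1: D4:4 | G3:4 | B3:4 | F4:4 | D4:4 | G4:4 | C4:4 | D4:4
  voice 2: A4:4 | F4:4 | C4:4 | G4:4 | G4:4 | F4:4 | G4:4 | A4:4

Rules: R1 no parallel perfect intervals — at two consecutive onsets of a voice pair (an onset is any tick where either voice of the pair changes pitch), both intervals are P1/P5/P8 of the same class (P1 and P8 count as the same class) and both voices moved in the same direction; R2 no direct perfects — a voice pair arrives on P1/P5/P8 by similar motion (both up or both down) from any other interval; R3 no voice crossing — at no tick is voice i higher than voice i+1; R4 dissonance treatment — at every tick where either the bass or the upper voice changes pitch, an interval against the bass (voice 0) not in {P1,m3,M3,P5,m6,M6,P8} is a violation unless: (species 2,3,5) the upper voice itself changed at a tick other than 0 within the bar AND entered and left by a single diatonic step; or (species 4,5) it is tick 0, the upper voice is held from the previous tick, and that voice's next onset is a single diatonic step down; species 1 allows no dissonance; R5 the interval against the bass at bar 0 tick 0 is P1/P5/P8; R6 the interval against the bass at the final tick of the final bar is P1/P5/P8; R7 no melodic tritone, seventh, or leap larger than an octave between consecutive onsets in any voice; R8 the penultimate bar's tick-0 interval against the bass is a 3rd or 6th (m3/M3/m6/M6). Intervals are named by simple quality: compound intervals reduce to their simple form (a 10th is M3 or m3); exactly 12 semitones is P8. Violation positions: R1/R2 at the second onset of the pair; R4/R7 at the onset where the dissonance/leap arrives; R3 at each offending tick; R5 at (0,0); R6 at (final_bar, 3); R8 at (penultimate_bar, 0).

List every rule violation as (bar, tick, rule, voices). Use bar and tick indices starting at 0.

(1, 0, R4, (0, 2))
(2, 0, R4, (0, 2))
(3, 0, R4, (0, 1))
(3, 0, R7, (1,))
(4, 0, R4, (0, 2))
(5, 0, R2, (0, 1))
(5, 0, R3, (1, 2))
(5, 0, R4, (0, 2))
(5, 1, R3, (1, 2))
(5, 2, R3, (1, 2))
(5, 3, R3, (1, 2))
(7, 0, R1, (1, 2))

bar 0: v0=D3 v1=D4 v2=A4 downbeat P5
bar 1: v0=E3 v1=G3 v2=F4 downbeat m2
bar 2: v0=D3 v1=B3 v2=C4 downbeat m7
bar 3: v0=E3 v1=F4 v2=G4 downbeat m3
bar 4: v0=F3 v1=D4 v2=G4 downbeat M2
bar 5: v0=G3 v1=G4 v2=F4 downbeat m7
bar 6: v0=E3 v1=C4 v2=G4 downbeat m3
bar 7: v0=D3 v1=D4 v2=A4 downbeat P5
  -> R4 @ bar 1 tick 0 v(0, 2): E3/F4 m2 untreated
  -> R4 @ bar 2 tick 0 v(0, 2): D3/C4 m7 untreated
  -> R4 @ bar 3 tick 0 v(0, 1): E3/F4 m2 untreated
  -> R7 @ bar 3 tick 0 v(1,): B3->F4 leap 6st
  -> R4 @ bar 4 tick 0 v(0, 2): F3/G4 M2 untreated
  -> R2 @ bar 5 tick 0 v(0, 1): F3/D4 M6 -> G3/G4 P8 similar
  -> R3 @ bar 5 tick 0 v(1, 2): G4 above F4
  -> R4 @ bar 5 tick 0 v(0, 2): G3/F4 m7 untreated
  -> R3 @ bar 5 tick 1 v(1, 2): G4 above F4
  -> R3 @ bar 5 tick 2 v(1, 2): G4 above F4
  -> R3 @ bar 5 tick 3 v(1, 2): G4 above F4
  -> R1 @ bar 7 tick 0 v(1, 2): C4/G4 P5 -> D4/A4 P5 similar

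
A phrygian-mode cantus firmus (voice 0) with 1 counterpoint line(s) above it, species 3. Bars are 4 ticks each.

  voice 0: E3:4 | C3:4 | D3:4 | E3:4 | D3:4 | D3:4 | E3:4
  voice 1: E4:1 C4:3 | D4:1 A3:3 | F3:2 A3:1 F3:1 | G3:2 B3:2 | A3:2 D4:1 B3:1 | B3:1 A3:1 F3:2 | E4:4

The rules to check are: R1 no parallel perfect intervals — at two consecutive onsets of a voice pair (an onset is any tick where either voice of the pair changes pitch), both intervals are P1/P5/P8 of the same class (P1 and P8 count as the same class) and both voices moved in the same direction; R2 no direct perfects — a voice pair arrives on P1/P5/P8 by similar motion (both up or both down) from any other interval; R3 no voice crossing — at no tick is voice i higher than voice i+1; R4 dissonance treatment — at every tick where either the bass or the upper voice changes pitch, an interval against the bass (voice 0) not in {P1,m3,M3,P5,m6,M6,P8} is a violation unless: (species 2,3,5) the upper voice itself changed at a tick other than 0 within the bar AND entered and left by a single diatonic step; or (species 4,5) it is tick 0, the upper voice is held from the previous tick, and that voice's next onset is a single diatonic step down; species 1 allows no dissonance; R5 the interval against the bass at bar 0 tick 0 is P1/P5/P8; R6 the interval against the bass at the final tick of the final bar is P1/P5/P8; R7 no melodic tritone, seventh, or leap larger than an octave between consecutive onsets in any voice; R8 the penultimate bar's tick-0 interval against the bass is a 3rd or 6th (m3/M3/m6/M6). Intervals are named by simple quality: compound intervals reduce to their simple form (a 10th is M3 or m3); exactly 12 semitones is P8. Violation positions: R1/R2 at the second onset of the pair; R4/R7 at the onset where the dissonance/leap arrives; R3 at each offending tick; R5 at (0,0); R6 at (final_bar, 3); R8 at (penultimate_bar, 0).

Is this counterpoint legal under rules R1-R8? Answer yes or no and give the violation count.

No (4 violations)

bar 0: v0=E3 v1=E4 (P8)
bar 1: v0=C3 v1=D4 (M2)
bar 2: v0=D3 v1=F3 (m3)
bar 3: v0=E3 v1=G3 (m3)
bar 4: v0=D3 v1=A3 (P5)
bar 5: v0=D3 v1=B3 (M6)
bar 6: v0=E3 v1=E4 (P8)
  R4 @ bar1.0: C3/D4 M2 untreated
  R1 @ bar4.0: E3/B3 P5 -> D3/A3 P5 similar
  R2 @ bar6.0: D3/F3 m3 -> E3/E4 P8 similar
  R7 @ bar6.0: F3->E4 leap 11st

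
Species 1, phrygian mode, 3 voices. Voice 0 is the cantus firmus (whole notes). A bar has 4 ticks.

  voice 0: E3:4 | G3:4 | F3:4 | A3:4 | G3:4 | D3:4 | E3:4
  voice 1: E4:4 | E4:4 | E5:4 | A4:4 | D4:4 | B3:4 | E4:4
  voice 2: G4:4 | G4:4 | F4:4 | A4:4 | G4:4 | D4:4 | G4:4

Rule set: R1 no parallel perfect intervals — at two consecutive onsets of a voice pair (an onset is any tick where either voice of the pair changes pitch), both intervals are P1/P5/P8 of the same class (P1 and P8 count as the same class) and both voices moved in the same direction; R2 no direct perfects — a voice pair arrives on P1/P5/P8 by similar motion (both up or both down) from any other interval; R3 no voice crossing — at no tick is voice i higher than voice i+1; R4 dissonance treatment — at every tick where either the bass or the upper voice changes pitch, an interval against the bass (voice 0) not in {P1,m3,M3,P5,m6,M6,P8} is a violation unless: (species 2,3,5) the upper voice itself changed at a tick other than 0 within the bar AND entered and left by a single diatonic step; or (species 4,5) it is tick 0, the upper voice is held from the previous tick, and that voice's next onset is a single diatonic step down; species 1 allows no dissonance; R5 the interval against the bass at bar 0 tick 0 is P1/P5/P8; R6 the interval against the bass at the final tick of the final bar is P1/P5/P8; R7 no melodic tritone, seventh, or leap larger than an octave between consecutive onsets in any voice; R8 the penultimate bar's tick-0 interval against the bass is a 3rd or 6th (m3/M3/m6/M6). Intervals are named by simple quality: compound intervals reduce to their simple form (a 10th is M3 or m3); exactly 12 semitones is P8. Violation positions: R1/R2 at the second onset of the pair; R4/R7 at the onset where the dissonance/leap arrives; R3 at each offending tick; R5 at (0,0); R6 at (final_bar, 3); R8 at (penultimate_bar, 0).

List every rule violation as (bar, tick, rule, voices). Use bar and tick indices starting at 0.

bar 0: v0=E3 v1=E4 v2=G4 downbeat m3
bar 1: v0=G3 v1=E4 v2=G4 downbeat P8
bar 2: v0=F3 v1=E5 v2=F4 downbeat P8
bar 3: v0=A3 v1=A4 v2=A4 downbeat P8
bar 4: v0=G3 v1=D4 v2=G4 downbeat P8
bar 5: v0=D3 v1=B3 v2=D4 downbeat P8
bar 6: v0=E3 v1=E4 v2=G4 downbeat m3
  -> R5 @ bar 0 tick 0 v(0, 2): opens on m3
  -> R1 @ bar 2 tick 0 v(0, 2): G3/G4 P8 -> F3/F4 P8 similar
  -> R3 @ bar 2 tick 0 v(1, 2): E5 above F4
  -> R4 @ bar 2 tick 0 v(0, 1): F3/E5 M7 untreated
  -> R3 @ bar 2 tick 1 v(1, 2): E5 above F4
  -> R3 @ bar 2 tick 2 v(1, 2): E5 above F4
  -> R3 @ bar 2 tick 3 v(1, 2): E5 above F4
  -> R1 @ bar 3 tick 0 v(0, 2): F3/F4 P8 -> A3/A4 P8 similar
  -> R1 @ bar 4 tick 0 v(0, 2): A3/A4 P8 -> G3/G4 P8 similar
  -> R2 @ bar 4 tick 0 v(0, 1): A3/A4 P8 -> G3/D4 P5 similar
  -> R1 @ bar 5 tick 0 v(0, 2): G3/G4 P8 -> D3/D4 P8 similar
  -> R8 @ bar 5 tick 0 v(0, 2): penult P8 not 3rd/6th
  -> R2 @ bar 6 tick 0 v(0, 1): D3/B3 M6 -> E3/E4 P8 similar
  -> R6 @ bar 6 tick 3 v(0, 2): closes on m3

(0, 0, R5, (0, 2))
(2, 0, R1, (0, 2))
(2, 0, R3, (1, 2))
(2, 0, R4, (0, 1))
(2, 1, R3, (1, 2))
(2, 2, R3, (1, 2))
(2, 3, R3, (1, 2))
(3, 0, R1, (0, 2))
(4, 0, R1, (0, 2))
(4, 0, R2, (0, 1))
(5, 0, R1, (0, 2))
(5, 0, R8, (0, 2))
(6, 0, R2, (0, 1))
(6, 3, R6, (0, 2))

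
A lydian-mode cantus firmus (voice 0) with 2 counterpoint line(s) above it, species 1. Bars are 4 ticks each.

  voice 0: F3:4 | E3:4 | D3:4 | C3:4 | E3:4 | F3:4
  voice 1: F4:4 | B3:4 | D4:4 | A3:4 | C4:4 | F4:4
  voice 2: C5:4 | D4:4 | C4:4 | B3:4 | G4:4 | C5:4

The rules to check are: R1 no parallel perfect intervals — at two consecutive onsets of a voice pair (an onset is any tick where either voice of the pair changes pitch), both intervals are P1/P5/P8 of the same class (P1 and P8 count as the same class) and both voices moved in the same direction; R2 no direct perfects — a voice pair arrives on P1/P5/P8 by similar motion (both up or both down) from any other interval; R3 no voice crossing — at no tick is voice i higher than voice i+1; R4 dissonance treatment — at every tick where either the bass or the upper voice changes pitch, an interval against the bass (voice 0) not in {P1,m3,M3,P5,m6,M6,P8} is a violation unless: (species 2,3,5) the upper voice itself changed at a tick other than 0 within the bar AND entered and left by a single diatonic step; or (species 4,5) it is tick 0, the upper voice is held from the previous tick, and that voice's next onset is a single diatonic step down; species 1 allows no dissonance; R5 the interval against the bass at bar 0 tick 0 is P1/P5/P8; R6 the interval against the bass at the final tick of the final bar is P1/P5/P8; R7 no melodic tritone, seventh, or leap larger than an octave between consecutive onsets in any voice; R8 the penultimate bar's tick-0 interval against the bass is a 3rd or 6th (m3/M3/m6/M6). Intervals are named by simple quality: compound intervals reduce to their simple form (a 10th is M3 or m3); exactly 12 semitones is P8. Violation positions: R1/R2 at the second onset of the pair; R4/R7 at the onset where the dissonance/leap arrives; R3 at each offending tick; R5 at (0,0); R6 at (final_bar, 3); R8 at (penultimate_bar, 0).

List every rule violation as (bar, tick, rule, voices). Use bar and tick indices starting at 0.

(1, 0, R2, (0, 1))
(1, 0, R4, (0, 2))
(1, 0, R7, (1,))
(1, 0, R7, (2,))
(2, 0, R3, (1, 2))
(2, 0, R4, (0, 2))
(2, 1, R3, (1, 2))
(2, 2, R3, (1, 2))
(2, 3, R3, (1, 2))
(3, 0, R4, (0, 2))
(4, 0, R2, (1, 2))
(5, 0, R1, (1, 2))
(5, 0, R2, (0, 1))
(5, 0, R2, (0, 2))

bar 0: v0=F3 v1=F4 v2=C5 downbeat P5
bar 1: v0=E3 v1=B3 v2=D4 downbeat m7
bar 2: v0=D3 v1=D4 v2=C4 downbeat m7
bar 3: v0=C3 v1=A3 v2=B3 downbeat M7
bar 4: v0=E3 v1=C4 v2=G4 downbeat m3
bar 5: v0=F3 v1=F4 v2=C5 downbeat P5
  -> R2 @ bar 1 tick 0 v(0, 1): F3/F4 P8 -> E3/B3 P5 similar
  -> R4 @ bar 1 tick 0 v(0, 2): E3/D4 m7 untreated
  -> R7 @ bar 1 tick 0 v(1,): F4->B3 leap 6st
  -> R7 @ bar 1 tick 0 v(2,): C5->D4 leap 10st
  -> R3 @ bar 2 tick 0 v(1, 2): D4 above C4
  -> R4 @ bar 2 tick 0 v(0, 2): D3/C4 m7 untreated
  -> R3 @ bar 2 tick 1 v(1, 2): D4 above C4
  -> R3 @ bar 2 tick 2 v(1, 2): D4 above C4
  -> R3 @ bar 2 tick 3 v(1, 2): D4 above C4
  -> R4 @ bar 3 tick 0 v(0, 2): C3/B3 M7 untreated
  -> R2 @ bar 4 tick 0 v(1, 2): A3/B3 M2 -> C4/G4 P5 similar
  -> R1 @ bar 5 tick 0 v(1, 2): C4/G4 P5 -> F4/C5 P5 similar
  -> R2 @ bar 5 tick 0 v(0, 1): E3/C4 m6 -> F3/F4 P8 similar
  -> R2 @ bar 5 tick 0 v(0, 2): E3/G4 m3 -> F3/C5 P5 similar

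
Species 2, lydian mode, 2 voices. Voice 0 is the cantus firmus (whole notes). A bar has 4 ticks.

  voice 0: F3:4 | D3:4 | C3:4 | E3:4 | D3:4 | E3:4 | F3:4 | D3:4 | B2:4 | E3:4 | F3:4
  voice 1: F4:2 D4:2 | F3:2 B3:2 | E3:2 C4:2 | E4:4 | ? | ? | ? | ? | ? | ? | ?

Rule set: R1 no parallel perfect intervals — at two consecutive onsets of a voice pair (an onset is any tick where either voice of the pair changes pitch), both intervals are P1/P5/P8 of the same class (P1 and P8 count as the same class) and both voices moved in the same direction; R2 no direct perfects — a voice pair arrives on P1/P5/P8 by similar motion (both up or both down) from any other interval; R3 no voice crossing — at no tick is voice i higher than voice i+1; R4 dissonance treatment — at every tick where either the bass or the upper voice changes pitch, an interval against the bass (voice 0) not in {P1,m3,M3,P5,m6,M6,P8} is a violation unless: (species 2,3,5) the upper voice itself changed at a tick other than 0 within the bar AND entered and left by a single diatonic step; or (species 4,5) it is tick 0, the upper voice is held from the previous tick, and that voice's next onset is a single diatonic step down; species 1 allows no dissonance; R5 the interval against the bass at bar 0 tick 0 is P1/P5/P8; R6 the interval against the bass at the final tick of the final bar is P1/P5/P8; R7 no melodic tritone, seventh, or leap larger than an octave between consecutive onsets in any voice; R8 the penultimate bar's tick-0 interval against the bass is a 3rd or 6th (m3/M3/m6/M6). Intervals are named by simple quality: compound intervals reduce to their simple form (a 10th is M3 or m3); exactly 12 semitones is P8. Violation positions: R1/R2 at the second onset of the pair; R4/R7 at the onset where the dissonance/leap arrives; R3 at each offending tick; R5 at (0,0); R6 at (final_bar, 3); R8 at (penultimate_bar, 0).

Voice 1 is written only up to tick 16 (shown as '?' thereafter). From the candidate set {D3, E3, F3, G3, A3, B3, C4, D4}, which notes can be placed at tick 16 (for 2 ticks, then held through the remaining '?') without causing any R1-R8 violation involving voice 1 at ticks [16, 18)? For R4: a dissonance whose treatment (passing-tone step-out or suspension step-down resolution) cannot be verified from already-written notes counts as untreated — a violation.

{B3}

D3: violates R1,R7
E3: violates R4
F3: violates R7
G3: violates R4
A3: violates R2
B3: legal
C4: violates R4
D4: violates R1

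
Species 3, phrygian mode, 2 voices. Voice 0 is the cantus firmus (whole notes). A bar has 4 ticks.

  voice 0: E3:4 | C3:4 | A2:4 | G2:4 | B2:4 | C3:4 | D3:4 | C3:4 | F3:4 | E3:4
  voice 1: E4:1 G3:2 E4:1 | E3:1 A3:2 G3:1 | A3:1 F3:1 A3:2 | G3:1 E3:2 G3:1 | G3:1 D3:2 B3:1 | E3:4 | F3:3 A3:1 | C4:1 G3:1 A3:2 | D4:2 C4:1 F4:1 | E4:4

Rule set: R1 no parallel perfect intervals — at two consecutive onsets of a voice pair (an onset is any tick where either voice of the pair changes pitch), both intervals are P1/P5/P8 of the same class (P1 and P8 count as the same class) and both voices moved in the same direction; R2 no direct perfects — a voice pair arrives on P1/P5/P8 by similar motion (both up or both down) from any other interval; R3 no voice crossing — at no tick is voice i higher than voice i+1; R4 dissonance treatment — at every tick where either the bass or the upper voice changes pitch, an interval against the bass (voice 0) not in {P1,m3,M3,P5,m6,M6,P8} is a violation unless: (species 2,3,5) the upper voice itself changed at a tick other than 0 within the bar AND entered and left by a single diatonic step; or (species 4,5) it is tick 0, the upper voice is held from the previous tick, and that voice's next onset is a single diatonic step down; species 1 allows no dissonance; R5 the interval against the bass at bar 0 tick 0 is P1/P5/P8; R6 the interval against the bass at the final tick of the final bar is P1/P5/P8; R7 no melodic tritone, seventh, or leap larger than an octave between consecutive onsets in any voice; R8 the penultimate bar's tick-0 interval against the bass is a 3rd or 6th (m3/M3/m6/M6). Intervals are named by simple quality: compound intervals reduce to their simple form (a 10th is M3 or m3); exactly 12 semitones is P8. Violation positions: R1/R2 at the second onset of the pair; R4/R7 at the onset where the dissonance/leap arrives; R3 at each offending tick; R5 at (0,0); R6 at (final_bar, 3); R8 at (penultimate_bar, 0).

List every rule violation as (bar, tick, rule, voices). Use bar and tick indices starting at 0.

bar 0: v0=E3 v1=E4 downbeat P8
bar 1: v0=C3 v1=E3 downbeat M3
bar 2: v0=A2 v1=A3 downbeat P8
bar 3: v0=G2 v1=G3 downbeat P8
bar 4: v0=B2 v1=G3 downbeat m6
bar 5: v0=C3 v1=E3 downbeat M3
bar 6: v0=D3 v1=F3 downbeat m3
bar 7: v0=C3 v1=C4 downbeat P8
bar 8: v0=F3 v1=D4 downbeat M6
bar 9: v0=E3 v1=E4 downbeat P8
  -> R1 @ bar 3 tick 0 v(0, 1): A2/A3 P8 -> G2/G3 P8 similar
  -> R1 @ bar 9 tick 0 v(0, 1): F3/F4 P8 -> E3/E4 P8 similar

(3, 0, R1, (0, 1))
(9, 0, R1, (0, 1))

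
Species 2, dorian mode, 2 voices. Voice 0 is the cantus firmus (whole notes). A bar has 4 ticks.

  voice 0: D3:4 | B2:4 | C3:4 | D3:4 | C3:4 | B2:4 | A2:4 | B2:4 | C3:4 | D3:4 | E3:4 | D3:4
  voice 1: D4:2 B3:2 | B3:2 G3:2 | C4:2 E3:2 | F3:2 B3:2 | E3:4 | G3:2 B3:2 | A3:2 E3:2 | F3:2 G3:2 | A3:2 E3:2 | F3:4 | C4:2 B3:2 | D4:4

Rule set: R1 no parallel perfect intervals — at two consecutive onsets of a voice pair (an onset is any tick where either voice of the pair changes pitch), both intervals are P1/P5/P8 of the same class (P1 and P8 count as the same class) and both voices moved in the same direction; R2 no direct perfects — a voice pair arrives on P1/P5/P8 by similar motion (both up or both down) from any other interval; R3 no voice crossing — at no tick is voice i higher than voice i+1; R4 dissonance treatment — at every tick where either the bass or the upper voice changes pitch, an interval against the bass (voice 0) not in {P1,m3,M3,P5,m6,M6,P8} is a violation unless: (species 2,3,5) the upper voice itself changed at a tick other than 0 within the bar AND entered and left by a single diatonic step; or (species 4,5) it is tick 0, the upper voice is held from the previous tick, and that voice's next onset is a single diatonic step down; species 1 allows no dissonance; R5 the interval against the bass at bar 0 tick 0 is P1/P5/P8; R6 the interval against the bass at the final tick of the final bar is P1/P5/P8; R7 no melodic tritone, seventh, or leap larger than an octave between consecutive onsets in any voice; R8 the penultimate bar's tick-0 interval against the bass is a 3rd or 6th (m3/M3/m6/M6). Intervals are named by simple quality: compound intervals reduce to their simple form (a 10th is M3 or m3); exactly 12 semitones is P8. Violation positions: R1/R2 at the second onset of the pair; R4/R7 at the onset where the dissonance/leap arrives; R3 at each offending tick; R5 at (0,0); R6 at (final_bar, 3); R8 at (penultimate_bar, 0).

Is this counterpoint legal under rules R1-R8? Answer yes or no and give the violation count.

bar 0: v0=D3 v1=D4 (P8)
bar 1: v0=B2 v1=B3 (P8)
bar 2: v0=C3 v1=C4 (P8)
bar 3: v0=D3 v1=F3 (m3)
bar 4: v0=C3 v1=E3 (M3)
bar 5: v0=B2 v1=G3 (m6)
bar 6: v0=A2 v1=A3 (P8)
bar 7: v0=B2 v1=F3 (TT)
bar 8: v0=C3 v1=A3 (M6)
bar 9: v0=D3 v1=F3 (m3)
bar 10: v0=E3 v1=C4 (m6)
bar 11: v0=D3 v1=D4 (P8)
  R2 @ bar2.0: B2/G3 m6 -> C3/C4 P8 similar
  R7 @ bar3.2: F3->B3 leap 6st
  R1 @ bar6.0: B2/B3 P8 -> A2/A3 P8 similar
  R4 @ bar7.0: B2/F3 TT untreated

No (4 violations)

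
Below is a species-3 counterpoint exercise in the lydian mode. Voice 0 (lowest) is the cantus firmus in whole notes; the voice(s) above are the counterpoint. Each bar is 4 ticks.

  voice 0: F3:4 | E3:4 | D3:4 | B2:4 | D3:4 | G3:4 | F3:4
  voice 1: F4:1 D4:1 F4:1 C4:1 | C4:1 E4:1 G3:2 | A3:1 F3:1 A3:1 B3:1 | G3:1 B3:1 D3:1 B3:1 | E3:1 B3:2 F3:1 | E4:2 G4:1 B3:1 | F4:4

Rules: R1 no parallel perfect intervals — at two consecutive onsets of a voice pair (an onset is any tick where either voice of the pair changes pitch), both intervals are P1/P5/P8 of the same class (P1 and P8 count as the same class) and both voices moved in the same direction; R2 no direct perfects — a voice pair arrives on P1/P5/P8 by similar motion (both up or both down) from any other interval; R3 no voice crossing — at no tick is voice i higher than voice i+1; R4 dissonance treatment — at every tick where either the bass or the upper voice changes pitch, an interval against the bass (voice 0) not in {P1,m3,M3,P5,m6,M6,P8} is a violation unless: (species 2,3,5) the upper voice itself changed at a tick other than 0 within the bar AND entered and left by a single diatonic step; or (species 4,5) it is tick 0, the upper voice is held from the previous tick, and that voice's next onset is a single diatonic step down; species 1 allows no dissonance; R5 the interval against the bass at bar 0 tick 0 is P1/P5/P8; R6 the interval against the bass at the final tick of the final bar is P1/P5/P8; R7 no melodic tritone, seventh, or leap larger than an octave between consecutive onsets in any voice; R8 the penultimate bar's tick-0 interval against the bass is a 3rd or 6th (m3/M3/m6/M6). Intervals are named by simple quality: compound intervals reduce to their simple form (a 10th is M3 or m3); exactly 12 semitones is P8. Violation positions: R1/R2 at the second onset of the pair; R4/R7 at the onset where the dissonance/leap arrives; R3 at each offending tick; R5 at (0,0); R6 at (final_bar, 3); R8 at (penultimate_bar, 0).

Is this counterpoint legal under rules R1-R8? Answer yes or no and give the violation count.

bar 0: v0=F3 v1=F4 (P8)
bar 1: v0=E3 v1=C4 (m6)
bar 2: v0=D3 v1=A3 (P5)
bar 3: v0=B2 v1=G3 (m6)
bar 4: v0=D3 v1=E3 (M2)
bar 5: v0=G3 v1=E4 (M6)
bar 6: v0=F3 v1=F4 (P8)
  R4 @ bar4.0: D3/E3 M2 untreated
  R7 @ bar4.3: B3->F3 leap 6st
  R7 @ bar5.0: F3->E4 leap 11st
  R7 @ bar6.0: B3->F4 leap 6st

No (4 violations)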